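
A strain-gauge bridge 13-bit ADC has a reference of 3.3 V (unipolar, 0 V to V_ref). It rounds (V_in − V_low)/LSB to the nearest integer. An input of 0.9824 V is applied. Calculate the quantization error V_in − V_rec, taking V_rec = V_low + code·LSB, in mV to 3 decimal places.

One LSB is 3.3 V / 8192 = 402.83 µV.
(V_in − V_low)/LSB = (0.9824 − 0)/0.000402832 = 2438.7336 → code 2439 (round).
Code 2439 maps back to 0 + 2439×0.000402832 V = 0.98250732 V.
Difference: -0.000107324 V → -0.107 mV.

-0.107 mV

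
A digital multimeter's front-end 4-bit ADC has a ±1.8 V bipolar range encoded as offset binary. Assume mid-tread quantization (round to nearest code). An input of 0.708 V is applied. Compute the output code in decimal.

code 11

Full-scale span = 3.6 V; LSB = 3.6/2^4 = 225.000 mV.
(V_in − V_low)/LSB = (0.708 − (−1.8)) / 0.225 = 11.147.
round(11.147) = 11.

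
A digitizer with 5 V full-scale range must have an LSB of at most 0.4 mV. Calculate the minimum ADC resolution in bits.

14 bits

Number of steps required ≥ 5 V / 0.4 mV = 12500.00.
Need 2^N ≥ 12500.00; 2^13 = 8192, 2^14 = 16384.
Minimum N = 14.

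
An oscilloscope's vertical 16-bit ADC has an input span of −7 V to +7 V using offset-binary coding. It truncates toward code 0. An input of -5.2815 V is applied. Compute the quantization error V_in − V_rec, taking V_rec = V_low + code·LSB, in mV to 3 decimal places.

LSB = 14/2^16 = 213.62 µV.
(V_in − V_low)/LSB = (-5.2815 − (−7))/0.000213623 = 8044.5440 → code 8044 (floor).
V_rec = (−7) + 8044·0.000213623 = -5.2816162 V.
V_in − V_rec = 0.000116211 V = 0.116 mV.

0.116 mV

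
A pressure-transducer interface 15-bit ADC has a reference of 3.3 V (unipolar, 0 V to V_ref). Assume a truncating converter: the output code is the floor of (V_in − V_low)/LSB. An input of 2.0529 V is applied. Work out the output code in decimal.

code 20384

Full-scale span = 3.3 V; LSB = 3.3/2^15 = 100.71 µV.
(V_in − V_low)/LSB = (2.0529 − 0) / 0.000100708 = 20384.675.
⌊·⌋(20384.675) = 20384.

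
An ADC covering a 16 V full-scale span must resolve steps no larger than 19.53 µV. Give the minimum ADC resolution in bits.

Number of steps required ≥ 16 V / 19.53 µV = 819252.43.
Need 2^N ≥ 819252.43; 2^19 = 524288, 2^20 = 1048576.
Minimum N = 20.

20 bits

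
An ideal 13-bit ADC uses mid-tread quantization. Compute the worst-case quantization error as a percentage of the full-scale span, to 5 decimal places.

Rounding → worst-case error = ½ LSB = V_FS/2^14, so 100/16384 = 0.00610352 % of full scale.

0.00610 %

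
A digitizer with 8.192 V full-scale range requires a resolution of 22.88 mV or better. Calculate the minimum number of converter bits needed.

9 bits

Number of steps required ≥ 8.192 V / 22.88 mV = 358.04.
Need 2^N ≥ 358.04; 2^8 = 256, 2^9 = 512.
Minimum N = 9.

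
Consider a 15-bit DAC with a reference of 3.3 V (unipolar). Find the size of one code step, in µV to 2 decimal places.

100.71 µV

Full-scale span = 3.3 V.
LSB = 3.3 / 2^15 = 3.3 / 32768 = 0.000100708 V = 100.71 µV.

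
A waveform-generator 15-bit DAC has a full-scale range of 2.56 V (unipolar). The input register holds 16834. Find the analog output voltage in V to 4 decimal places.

LSB = 2.56 V / 2^15 = 78.12 µV.
V_out = 0 + 16834 × 7.8125e-05 V = 1.31516 V.

1.3152 V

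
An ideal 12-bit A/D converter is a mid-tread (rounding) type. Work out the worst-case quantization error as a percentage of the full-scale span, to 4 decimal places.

Rounding → worst-case error = ½ LSB = V_FS/2^13, so 100/8192 = 0.012207 % of full scale.

0.0122 %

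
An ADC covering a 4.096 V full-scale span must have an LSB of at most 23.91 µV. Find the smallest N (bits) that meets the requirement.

18 bits

Number of steps required ≥ 4.096 V / 23.91 µV = 171309.08.
Need 2^N ≥ 171309.08; 2^17 = 131072, 2^18 = 262144.
Minimum N = 18.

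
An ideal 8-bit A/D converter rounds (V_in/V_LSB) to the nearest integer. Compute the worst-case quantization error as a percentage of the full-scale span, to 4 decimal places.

0.1953 %

Rounding → worst-case error = ½ LSB = V_FS/2^9, so 100/512 = 0.195312 % of full scale.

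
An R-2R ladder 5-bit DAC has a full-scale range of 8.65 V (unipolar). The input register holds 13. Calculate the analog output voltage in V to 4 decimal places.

LSB = 8.65 V / 2^5 = 270.312 mV.
V_out = 0 + 13 × 0.270313 V = 3.51406 V.

3.5141 V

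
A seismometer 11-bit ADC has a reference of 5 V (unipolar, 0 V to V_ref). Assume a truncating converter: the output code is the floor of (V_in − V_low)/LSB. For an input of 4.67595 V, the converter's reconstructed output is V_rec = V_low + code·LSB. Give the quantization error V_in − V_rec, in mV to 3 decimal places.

LSB = 5/2^11 = 2.441 mV.
Scaled input = 1915.2691 LSBs, so code = 1915.
Reconstructed: 4.675293 V.
V_in − V_rec = 0.000657031 V = 0.657 mV.

0.657 mV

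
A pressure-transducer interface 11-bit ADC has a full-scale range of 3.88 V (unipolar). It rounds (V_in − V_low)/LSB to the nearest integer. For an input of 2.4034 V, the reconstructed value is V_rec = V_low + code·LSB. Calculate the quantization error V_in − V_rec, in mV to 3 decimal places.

-0.760 mV

One LSB is 3.88 V / 2048 = 1.895 mV.
(V_in − V_low)/LSB = (2.4034 − 0)/0.00189453 = 1268.5988 → code 1269 (round).
Code 1269 maps back to 0 + 1269×0.00189453 V = 2.4041602 V.
Error = 2.4034 − 2.4041602 = -0.000760156 V = -0.760 mV.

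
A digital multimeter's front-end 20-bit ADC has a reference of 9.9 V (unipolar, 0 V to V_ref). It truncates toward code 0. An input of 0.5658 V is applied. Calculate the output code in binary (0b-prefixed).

code 0b1110101000010111 (decimal 59927)

LSB = 9.9 V / 1048576 = 9.44 µV.
(V_in − V_low)/LSB = (0.5658 − 0) / 9.44138e-06 = 59927.707.
⌊·⌋(59927.707) = 59927.
In binary (0b-prefixed): 0b1110101000010111.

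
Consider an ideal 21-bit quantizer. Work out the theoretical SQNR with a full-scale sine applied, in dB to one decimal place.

128.2 dB

SNR ≈ 6.02·N + 1.76 dB = 6.02·21 + 1.76 = 128.18 dB.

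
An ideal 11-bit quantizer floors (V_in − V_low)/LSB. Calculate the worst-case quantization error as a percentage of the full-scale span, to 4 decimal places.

Truncating → worst-case error = 1 LSB = V_FS/2^11, so 100/2048 = 0.0488281 % of full scale.

0.0488 %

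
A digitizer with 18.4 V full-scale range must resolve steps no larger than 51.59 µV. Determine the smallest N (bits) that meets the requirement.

19 bits

Number of steps required ≥ 18.4 V / 51.59 µV = 356658.27.
Need 2^N ≥ 356658.27; 2^18 = 262144, 2^19 = 524288.
Minimum N = 19.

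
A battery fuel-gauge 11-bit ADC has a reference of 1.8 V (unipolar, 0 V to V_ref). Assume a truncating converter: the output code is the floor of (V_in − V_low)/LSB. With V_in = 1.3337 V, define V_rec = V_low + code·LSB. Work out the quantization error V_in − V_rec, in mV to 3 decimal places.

LSB = 1.8/2^11 = 0.879 mV.
(V_in − V_low)/LSB = (1.3337 − 0)/0.000878906 = 1517.4542 → code 1517 (floor).
Reconstructed: 1.3333008 V.
Difference: 0.000399219 V → 0.399 mV.

0.399 mV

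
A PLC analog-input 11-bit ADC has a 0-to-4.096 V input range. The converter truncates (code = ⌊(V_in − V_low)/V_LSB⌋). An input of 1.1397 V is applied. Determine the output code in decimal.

code 569

Full-scale span = 4.096 V; LSB = 4.096/2^11 = 2.000 mV.
(V_in − V_low)/LSB = (1.1397 − 0) / 0.002 = 569.850.
Floor → code 569.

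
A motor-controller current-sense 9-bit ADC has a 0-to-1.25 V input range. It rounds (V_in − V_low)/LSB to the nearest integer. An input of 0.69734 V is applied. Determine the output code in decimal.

With 512 levels over 1.25 V, one step is 2.441 mV.
(V_in − V_low)/LSB = (0.69734 − 0) / 0.00244141 = 285.630.
round(285.630) = 286.

code 286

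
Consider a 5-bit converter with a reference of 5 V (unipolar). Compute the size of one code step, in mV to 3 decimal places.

Full-scale span = 5 V.
LSB = 5 / 2^5 = 5 / 32 = 0.15625 V = 156.250 mV.

156.250 mV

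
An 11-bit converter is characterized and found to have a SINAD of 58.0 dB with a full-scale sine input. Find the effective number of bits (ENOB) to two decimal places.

ENOB = (SINAD − 1.76) / 6.02 = (58.0 − 1.76)/6.02 = 9.342.

9.34 bits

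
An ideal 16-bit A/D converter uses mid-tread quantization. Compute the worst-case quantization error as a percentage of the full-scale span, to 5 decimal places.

0.00076 %

Rounding → worst-case error = ½ LSB = V_FS/2^17, so 100/131072 = 0.000762939 % of full scale.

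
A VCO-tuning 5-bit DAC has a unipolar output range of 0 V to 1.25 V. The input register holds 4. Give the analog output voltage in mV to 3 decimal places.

LSB = 1.25 V / 2^5 = 39.062 mV.
V_out = 0 + 4 × 0.0390625 V = 0.15625 V.
= 156.250 mV.

156.250 mV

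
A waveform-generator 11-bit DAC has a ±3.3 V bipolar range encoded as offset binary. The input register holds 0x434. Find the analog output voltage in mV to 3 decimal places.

LSB = 6.6 V / 2^11 = 3.223 mV.
Code 0x434 = 1076 decimal.
V_out = (−3.3) + 1076 × 0.00322266 V = 0.167578 V.
= 167.578 mV.

167.578 mV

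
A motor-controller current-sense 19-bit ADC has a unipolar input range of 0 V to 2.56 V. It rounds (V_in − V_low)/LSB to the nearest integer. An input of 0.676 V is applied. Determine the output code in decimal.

LSB = 2.56 V / 524288 = 4.88 µV.
(0.676 − 0) / 4.88281e-06 = 138444.800 LSBs.
Round → code 138445.

code 138445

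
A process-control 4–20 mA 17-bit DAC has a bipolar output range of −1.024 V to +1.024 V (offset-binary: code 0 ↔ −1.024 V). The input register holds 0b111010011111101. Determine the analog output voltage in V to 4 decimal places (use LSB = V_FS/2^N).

-0.5560 V

LSB = 2.048 V / 2^17 = 15.62 µV.
Code 0b111010011111101 = 29949 decimal.
V_out = (−1.024) + 29949 × 1.5625e-05 V = -0.556047 V.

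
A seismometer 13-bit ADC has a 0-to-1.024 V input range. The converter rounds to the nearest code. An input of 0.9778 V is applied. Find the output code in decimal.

code 7822

LSB = 1.024 V / 8192 = 125.00 µV.
(V_in − V_low)/LSB = (0.9778 − 0) / 0.000125 = 7822.400.
round(7822.400) = 7822.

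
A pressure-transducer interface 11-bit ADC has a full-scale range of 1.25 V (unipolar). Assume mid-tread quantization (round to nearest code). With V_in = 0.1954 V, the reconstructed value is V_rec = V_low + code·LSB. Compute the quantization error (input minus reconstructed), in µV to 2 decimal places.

87.50 µV

LSB = 1.25/2^11 = 0.610 mV.
Scaled input = 320.1434 LSBs, so code = 320.
V_rec = 0 + 320·0.000610352 = 0.1953125 V.
Difference: 8.75e-05 V → 87.50 µV.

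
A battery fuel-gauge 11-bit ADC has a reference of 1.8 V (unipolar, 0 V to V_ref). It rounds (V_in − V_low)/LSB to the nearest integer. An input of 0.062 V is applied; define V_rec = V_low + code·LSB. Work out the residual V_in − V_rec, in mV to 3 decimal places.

-0.402 mV

One LSB is 1.8 V / 2048 = 0.879 mV.
(V_in − V_low)/LSB = (0.062 − 0)/0.000878906 = 70.5422 → code 71 (round).
Reconstructed: 0.062402344 V.
Error = 0.062 − 0.062402344 = -0.000402344 V = -0.402 mV.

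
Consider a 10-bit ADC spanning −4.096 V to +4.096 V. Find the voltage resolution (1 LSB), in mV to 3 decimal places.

8.000 mV

Full-scale span = 8.192 V.
LSB = 8.192 / 2^10 = 8.192 / 1024 = 0.008 V = 8.000 mV.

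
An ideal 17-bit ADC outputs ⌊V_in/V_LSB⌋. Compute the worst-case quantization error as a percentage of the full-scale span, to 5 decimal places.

0.00076 %

Truncating → worst-case error = 1 LSB = V_FS/2^17, so 100/131072 = 0.000762939 % of full scale.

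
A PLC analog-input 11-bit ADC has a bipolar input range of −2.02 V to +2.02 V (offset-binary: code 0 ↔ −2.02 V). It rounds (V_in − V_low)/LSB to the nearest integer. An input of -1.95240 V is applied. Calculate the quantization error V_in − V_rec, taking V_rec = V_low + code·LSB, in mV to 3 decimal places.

0.530 mV

Step size: 4.04 V ÷ 2^11 = 1.973 mV.
(-1.95240 − (−2.02))/0.00197266 = 34.2685; round gives code 34.
V_rec = (−2.02) + 34·0.00197266 = -1.9529297 V.
Error = -1.95240 − (−1.9529297) = 0.000529687 V = 0.530 mV.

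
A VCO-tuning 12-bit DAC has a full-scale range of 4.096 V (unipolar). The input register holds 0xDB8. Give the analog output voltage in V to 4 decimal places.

LSB = 4.096 V / 2^12 = 1.000 mV.
Code 0xDB8 = 3512 decimal.
V_out = 0 + 3512 × 0.001 V = 3.512 V.

3.5120 V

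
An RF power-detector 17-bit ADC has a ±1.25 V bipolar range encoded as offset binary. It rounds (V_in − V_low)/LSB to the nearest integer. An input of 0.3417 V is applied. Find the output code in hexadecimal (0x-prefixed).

code 0x145FB (decimal 83451)

Full-scale span = 2.5 V; LSB = 2.5/2^17 = 19.07 µV.
Input sits at 83450.921 steps above V_low.
round(83450.921) = 83451.
In hexadecimal (0x-prefixed): 0x145FB.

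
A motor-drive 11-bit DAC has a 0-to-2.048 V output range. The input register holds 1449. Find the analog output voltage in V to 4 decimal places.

1.4490 V

LSB = 2.048 V / 2^11 = 1.000 mV.
V_out = 0 + 1449 × 0.001 V = 1.449 V.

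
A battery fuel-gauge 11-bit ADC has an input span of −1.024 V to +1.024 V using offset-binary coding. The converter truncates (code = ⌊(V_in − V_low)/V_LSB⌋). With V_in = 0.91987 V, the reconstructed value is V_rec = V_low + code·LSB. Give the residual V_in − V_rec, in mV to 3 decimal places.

One LSB is 2.048 V / 2048 = 1.000 mV.
Scaled input = 1943.8700 LSBs, so code = 1943.
V_rec = (−1.024) + 1943·0.001 = 0.919 V.
V_in − V_rec = 0.00087 V = 0.870 mV.

0.870 mV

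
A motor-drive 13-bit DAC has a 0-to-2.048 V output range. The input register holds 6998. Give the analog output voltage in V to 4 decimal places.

1.7495 V

LSB = 2.048 V / 2^13 = 250.00 µV.
V_out = 0 + 6998 × 0.00025 V = 1.7495 V.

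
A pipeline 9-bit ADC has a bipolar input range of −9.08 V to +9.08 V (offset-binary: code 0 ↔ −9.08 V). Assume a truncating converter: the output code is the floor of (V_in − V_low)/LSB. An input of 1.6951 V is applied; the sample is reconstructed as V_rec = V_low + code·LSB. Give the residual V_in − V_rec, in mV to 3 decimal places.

Step size: 18.16 V ÷ 2^9 = 35.469 mV.
Scaled input = 303.7914 LSBs, so code = 303.
Code 303 maps back to (−9.08) + 303×0.0354688 V = 1.6670312 V.
Error = 1.6951 − 1.6670312 = 0.0280687 V = 28.069 mV.

28.069 mV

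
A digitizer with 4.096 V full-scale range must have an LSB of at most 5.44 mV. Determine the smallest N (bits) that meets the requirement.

10 bits

Number of steps required ≥ 4.096 V / 5.44 mV = 752.94.
Need 2^N ≥ 752.94; 2^9 = 512, 2^10 = 1024.
Minimum N = 10.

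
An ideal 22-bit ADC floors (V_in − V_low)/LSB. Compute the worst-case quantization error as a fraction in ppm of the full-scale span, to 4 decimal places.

0.2384 ppm

Truncating → worst-case error = 1 LSB = V_FS/2^22, so 1e+06/4194304 = 0.238419 ppm of full scale.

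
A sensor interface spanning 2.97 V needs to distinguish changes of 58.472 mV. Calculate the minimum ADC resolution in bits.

6 bits

Number of steps required ≥ 2.97 V / 58.472 mV = 50.79.
Need 2^N ≥ 50.79; 2^5 = 32, 2^6 = 64.
Minimum N = 6.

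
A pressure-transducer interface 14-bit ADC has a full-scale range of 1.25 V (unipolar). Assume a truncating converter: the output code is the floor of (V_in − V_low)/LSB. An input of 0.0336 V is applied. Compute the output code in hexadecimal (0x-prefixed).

Full-scale span = 1.25 V; LSB = 1.25/2^14 = 76.29 µV.
(V_in − V_low)/LSB = (0.0336 − 0) / 7.62939e-05 = 440.402.
So the output code is 440.
In hexadecimal (0x-prefixed): 0x1B8.

code 0x1B8 (decimal 440)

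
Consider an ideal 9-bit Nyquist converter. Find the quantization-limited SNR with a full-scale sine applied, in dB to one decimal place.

55.9 dB

SNR ≈ 6.02·N + 1.76 dB = 6.02·9 + 1.76 = 55.94 dB.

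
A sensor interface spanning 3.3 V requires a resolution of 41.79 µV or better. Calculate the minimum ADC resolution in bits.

Number of steps required ≥ 3.3 V / 41.79 µV = 78966.26.
Need 2^N ≥ 78966.26; 2^16 = 65536, 2^17 = 131072.
Minimum N = 17.

17 bits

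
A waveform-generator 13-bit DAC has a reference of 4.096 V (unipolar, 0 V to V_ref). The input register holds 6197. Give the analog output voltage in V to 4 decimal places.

3.0985 V

LSB = 4.096 V / 2^13 = 0.500 mV.
V_out = 0 + 6197 × 0.0005 V = 3.0985 V.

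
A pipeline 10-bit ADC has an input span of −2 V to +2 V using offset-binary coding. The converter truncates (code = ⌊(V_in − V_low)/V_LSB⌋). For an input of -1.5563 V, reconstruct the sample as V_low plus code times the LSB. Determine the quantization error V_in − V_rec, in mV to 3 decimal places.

2.294 mV

Step size: 4 V ÷ 2^10 = 3.906 mV.
(V_in − V_low)/LSB = (-1.5563 − (−2))/0.00390625 = 113.5872 → code 113 (floor).
Code 113 maps back to (−2) + 113×0.00390625 V = -1.5585938 V.
Error = -1.5563 − (−1.5585938) = 0.00229375 V = 2.294 mV.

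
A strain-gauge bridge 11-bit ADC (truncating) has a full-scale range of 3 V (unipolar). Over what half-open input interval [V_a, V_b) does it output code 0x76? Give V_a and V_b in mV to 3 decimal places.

LSB = 3/2^11 = 1.465 mV.
Code 0x76 = 118 decimal.
V_a = V_low + 118·LSB = 0.172852 V; V_b = V_low + 119·LSB = 0.174316 V.

[172.852 mV, 174.316 mV)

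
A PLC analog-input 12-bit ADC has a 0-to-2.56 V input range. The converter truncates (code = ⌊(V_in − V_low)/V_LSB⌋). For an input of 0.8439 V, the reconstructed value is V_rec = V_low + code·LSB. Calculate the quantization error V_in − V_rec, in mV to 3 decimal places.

Step size: 2.56 V ÷ 2^12 = 0.625 mV.
Scaled input = 1350.2400 LSBs, so code = 1350.
Code 1350 maps back to 0 + 1350×0.000625 V = 0.84375 V.
Difference: 0.00015 V → 0.150 mV.

0.150 mV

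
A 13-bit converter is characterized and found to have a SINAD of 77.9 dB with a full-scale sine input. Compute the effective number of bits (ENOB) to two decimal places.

12.65 bits

ENOB = (SINAD − 1.76) / 6.02 = (77.9 − 1.76)/6.02 = 12.648.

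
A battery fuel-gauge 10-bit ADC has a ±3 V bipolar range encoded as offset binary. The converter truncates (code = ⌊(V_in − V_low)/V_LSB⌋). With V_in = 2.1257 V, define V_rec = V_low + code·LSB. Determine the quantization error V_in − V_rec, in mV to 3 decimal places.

Step size: 6 V ÷ 2^10 = 5.859 mV.
(V_in − V_low)/LSB = (2.1257 − (−3))/0.00585938 = 874.7861 → code 874 (floor).
Reconstructed: 2.1210938 V.
V_in − V_rec = 0.00460625 V = 4.606 mV.

4.606 mV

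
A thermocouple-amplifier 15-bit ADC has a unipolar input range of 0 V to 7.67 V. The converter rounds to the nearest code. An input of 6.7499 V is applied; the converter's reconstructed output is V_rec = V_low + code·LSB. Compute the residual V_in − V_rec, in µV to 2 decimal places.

28.48 µV

Step size: 7.67 V ÷ 2^15 = 234.07 µV.
Scaled input = 28837.1217 LSBs, so code = 28837.
V_rec = 0 + 28837·0.00023407 = 6.7498715 V.
Difference: 2.8479e-05 V → 28.48 µV.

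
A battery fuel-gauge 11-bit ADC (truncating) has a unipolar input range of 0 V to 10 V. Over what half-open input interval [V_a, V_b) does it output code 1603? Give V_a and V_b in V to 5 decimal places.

LSB = 10/2^11 = 4.883 mV.
V_a = V_low + 1603·LSB = 7.82715 V; V_b = V_low + 1604·LSB = 7.83203 V.

[7.82715 V, 7.83203 V)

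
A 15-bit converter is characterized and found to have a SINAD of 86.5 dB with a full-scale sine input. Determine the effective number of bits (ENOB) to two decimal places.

ENOB = (SINAD − 1.76) / 6.02 = (86.5 − 1.76)/6.02 = 14.076.

14.08 bits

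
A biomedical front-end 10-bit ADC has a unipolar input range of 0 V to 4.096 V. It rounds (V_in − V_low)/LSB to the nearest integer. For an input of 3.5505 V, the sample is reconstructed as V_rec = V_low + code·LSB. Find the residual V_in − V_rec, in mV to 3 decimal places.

Step size: 4.096 V ÷ 2^10 = 4.000 mV.
Scaled input = 887.6250 LSBs, so code = 888.
V_rec = 0 + 888·0.004 = 3.552 V.
Difference: -0.0015 V → -1.500 mV.

-1.500 mV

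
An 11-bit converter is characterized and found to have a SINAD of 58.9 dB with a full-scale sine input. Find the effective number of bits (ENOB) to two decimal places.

9.49 bits

ENOB = (SINAD − 1.76) / 6.02 = (58.9 − 1.76)/6.02 = 9.492.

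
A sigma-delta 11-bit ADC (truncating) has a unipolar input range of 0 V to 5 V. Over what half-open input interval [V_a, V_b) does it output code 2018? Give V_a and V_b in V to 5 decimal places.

LSB = 5/2^11 = 2.441 mV.
V_a = V_low + 2018·LSB = 4.92676 V; V_b = V_low + 2019·LSB = 4.9292 V.

[4.92676 V, 4.92920 V)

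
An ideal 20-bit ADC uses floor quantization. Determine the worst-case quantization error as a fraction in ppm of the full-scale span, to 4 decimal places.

0.9537 ppm

Truncating → worst-case error = 1 LSB = V_FS/2^20, so 1e+06/1048576 = 0.953674 ppm of full scale.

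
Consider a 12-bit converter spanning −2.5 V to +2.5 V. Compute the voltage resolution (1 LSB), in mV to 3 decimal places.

1.221 mV

Full-scale span = 5 V.
LSB = 5 / 2^12 = 5 / 4096 = 0.0012207 V = 1.221 mV.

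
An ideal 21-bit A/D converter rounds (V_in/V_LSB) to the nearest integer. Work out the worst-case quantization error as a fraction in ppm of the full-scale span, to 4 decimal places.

Rounding → worst-case error = ½ LSB = V_FS/2^22, so 1e+06/4194304 = 0.238419 ppm of full scale.

0.2384 ppm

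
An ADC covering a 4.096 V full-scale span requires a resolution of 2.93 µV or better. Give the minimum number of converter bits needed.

Number of steps required ≥ 4.096 V / 2.93 µV = 1397952.22.
Need 2^N ≥ 1397952.22; 2^20 = 1048576, 2^21 = 2097152.
Minimum N = 21.

21 bits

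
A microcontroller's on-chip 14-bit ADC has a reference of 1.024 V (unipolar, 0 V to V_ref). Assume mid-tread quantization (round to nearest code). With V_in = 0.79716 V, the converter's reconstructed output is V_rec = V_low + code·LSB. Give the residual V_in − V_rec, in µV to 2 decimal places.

Step size: 1.024 V ÷ 2^14 = 62.50 µV.
(0.79716 − 0)/6.25e-05 = 12754.5600; round gives code 12755.
V_rec = 0 + 12755·6.25e-05 = 0.7971875 V.
V_in − V_rec = -2.75e-05 V = -27.50 µV.

-27.50 µV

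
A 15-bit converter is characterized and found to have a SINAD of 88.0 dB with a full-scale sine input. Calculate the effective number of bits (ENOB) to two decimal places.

ENOB = (SINAD − 1.76) / 6.02 = (88.0 − 1.76)/6.02 = 14.326.

14.33 bits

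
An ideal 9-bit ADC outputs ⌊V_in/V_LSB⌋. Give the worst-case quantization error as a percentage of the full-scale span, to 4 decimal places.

0.1953 %

Truncating → worst-case error = 1 LSB = V_FS/2^9, so 100/512 = 0.195312 % of full scale.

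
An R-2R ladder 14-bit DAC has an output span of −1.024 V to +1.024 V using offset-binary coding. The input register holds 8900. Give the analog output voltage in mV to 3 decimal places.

LSB = 2.048 V / 2^14 = 125.00 µV.
V_out = (−1.024) + 8900 × 0.000125 V = 0.0885 V.
= 88.500 mV.

88.500 mV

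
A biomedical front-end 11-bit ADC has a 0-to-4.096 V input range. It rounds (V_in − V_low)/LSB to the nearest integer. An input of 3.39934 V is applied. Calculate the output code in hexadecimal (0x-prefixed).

LSB = 4.096 V / 2048 = 2.000 mV.
Input sits at 1699.670 steps above V_low.
round(1699.670) = 1700.
In hexadecimal (0x-prefixed): 0x6A4.

code 0x6A4 (decimal 1700)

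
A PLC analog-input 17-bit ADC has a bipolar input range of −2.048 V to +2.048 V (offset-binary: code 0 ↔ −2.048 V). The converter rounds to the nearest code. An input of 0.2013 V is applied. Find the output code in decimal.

Full-scale span = 4.096 V; LSB = 4.096/2^17 = 31.25 µV.
(0.2013 − (−2.048)) / 3.125e-05 = 71977.600 LSBs.
round(71977.600) = 71978.

code 71978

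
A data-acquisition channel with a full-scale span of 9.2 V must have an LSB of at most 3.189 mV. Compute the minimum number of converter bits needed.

12 bits

Number of steps required ≥ 9.2 V / 3.189 mV = 2884.92.
Need 2^N ≥ 2884.92; 2^11 = 2048, 2^12 = 4096.
Minimum N = 12.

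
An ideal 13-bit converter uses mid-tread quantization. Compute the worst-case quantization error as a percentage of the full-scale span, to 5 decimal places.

0.00610 %

Rounding → worst-case error = ½ LSB = V_FS/2^14, so 100/16384 = 0.00610352 % of full scale.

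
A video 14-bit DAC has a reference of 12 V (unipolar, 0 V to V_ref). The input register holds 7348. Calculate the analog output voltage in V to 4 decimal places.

LSB = 12 V / 2^14 = 0.732 mV.
V_out = 0 + 7348 × 0.000732422 V = 5.38184 V.

5.3818 V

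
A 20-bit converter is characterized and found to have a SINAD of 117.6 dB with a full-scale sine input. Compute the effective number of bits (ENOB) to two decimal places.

ENOB = (SINAD − 1.76) / 6.02 = (117.6 − 1.76)/6.02 = 19.243.

19.24 bits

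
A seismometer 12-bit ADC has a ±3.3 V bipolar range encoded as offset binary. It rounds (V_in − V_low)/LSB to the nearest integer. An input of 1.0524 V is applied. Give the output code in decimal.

code 2701

Full-scale span = 6.6 V; LSB = 6.6/2^12 = 1.611 mV.
Input sits at 2701.126 steps above V_low.
So the output code is 2701.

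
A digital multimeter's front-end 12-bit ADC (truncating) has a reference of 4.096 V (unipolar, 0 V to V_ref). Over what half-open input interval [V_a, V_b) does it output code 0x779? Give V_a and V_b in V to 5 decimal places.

LSB = 4.096/2^12 = 1.000 mV.
Code 0x779 = 1913 decimal.
V_a = V_low + 1913·LSB = 1.913 V; V_b = V_low + 1914·LSB = 1.914 V.

[1.91300 V, 1.91400 V)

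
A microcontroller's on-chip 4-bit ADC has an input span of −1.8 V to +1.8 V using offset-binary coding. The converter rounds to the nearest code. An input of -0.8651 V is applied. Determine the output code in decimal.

code 4

LSB = 3.6 V / 16 = 225.000 mV.
Input sits at 4.155 steps above V_low.
Round → code 4.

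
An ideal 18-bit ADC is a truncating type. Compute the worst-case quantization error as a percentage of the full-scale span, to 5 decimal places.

0.00038 %

Truncating → worst-case error = 1 LSB = V_FS/2^18, so 100/262144 = 0.00038147 % of full scale.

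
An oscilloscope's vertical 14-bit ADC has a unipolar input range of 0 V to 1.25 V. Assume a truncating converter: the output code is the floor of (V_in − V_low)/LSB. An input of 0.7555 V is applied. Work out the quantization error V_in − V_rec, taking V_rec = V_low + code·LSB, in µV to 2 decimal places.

37.35 µV

LSB = 1.25/2^14 = 76.29 µV.
(V_in − V_low)/LSB = (0.7555 − 0)/7.62939e-05 = 9902.4896 → code 9902 (floor).
V_rec = 0 + 9902·7.62939e-05 = 0.75546265 V.
Error = 0.7555 − 0.75546265 = 3.73535e-05 V = 37.35 µV.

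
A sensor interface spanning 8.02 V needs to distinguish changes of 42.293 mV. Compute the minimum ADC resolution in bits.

8 bits

Number of steps required ≥ 8.02 V / 42.293 mV = 189.63.
Need 2^N ≥ 189.63; 2^7 = 128, 2^8 = 256.
Minimum N = 8.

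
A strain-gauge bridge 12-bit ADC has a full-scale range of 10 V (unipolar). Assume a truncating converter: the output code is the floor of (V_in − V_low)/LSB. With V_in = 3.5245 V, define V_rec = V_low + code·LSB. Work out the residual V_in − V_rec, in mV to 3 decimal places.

1.551 mV

LSB = 10/2^12 = 2.441 mV.
(V_in − V_low)/LSB = (3.5245 − 0)/0.00244141 = 1443.6352 → code 1443 (floor).
Reconstructed: 3.5229492 V.
Error = 3.5245 − 3.5229492 = 0.00155078 V = 1.551 mV.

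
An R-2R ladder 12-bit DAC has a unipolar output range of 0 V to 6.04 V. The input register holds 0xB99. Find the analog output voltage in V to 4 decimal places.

LSB = 6.04 V / 2^12 = 1.475 mV.
Code 0xB99 = 2969 decimal.
V_out = 0 + 2969 × 0.00147461 V = 4.37812 V.

4.3781 V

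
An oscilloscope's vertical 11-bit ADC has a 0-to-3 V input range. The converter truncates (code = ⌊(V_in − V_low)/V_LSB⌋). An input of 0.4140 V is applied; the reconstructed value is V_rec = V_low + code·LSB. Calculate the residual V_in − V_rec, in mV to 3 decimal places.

LSB = 3/2^11 = 1.465 mV.
Scaled input = 282.6240 LSBs, so code = 282.
Code 282 maps back to 0 + 282×0.00146484 V = 0.41308594 V.
Error = 0.4140 − 0.41308594 = 0.000914063 V = 0.914 mV.

0.914 mV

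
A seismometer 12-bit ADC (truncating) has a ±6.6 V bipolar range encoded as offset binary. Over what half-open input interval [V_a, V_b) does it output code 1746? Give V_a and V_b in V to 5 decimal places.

LSB = 13.2/2^12 = 3.223 mV.
V_a = V_low + 1746·LSB = -0.973242 V; V_b = V_low + 1747·LSB = -0.97002 V.

[-0.97324 V, -0.97002 V)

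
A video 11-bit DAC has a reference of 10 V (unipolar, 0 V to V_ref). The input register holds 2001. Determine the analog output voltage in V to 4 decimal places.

9.7705 V

LSB = 10 V / 2^11 = 4.883 mV.
V_out = 0 + 2001 × 0.00488281 V = 9.77051 V.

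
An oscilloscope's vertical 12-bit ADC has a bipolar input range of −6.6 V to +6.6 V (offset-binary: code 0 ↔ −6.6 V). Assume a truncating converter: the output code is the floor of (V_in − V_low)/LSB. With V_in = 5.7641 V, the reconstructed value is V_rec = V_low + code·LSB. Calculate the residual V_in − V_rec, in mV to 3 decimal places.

Step size: 13.2 V ÷ 2^12 = 3.223 mV.
Scaled input = 3836.6177 LSBs, so code = 3836.
V_rec = (−6.6) + 3836·0.00322266 = 5.7621094 V.
Error = 5.7641 − 5.7621094 = 0.00199063 V = 1.991 mV.

1.991 mV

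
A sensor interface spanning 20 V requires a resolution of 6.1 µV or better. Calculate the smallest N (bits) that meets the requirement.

Number of steps required ≥ 20 V / 6.1 µV = 3278688.52.
Need 2^N ≥ 3278688.52; 2^21 = 2097152, 2^22 = 4194304.
Minimum N = 22.

22 bits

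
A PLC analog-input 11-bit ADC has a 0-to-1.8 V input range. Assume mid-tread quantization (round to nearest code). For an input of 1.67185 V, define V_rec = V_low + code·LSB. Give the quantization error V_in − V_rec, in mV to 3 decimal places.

0.170 mV

Step size: 1.8 V ÷ 2^11 = 0.879 mV.
Scaled input = 1902.1938 LSBs, so code = 1902.
Reconstructed: 1.6716797 V.
Error = 1.67185 − 1.6716797 = 0.000170312 V = 0.170 mV.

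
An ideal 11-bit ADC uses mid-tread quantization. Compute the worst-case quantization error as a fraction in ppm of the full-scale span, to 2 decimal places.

Rounding → worst-case error = ½ LSB = V_FS/2^12, so 1e+06/4096 = 244.141 ppm of full scale.

244.14 ppm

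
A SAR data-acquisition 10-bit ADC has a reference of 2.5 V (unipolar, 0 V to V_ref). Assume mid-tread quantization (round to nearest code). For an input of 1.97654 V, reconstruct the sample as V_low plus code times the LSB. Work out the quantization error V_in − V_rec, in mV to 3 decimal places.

LSB = 2.5/2^10 = 2.441 mV.
(V_in − V_low)/LSB = (1.97654 − 0)/0.00244141 = 809.5908 → code 810 (round).
Code 810 maps back to 0 + 810×0.00244141 V = 1.9775391 V.
V_in − V_rec = -0.000999062 V = -0.999 mV.

-0.999 mV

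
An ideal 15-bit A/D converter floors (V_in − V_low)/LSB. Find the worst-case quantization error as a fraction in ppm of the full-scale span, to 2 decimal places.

30.52 ppm

Truncating → worst-case error = 1 LSB = V_FS/2^15, so 1e+06/32768 = 30.5176 ppm of full scale.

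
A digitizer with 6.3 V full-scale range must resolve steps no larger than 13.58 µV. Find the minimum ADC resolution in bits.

Number of steps required ≥ 6.3 V / 13.58 µV = 463917.53.
Need 2^N ≥ 463917.53; 2^18 = 262144, 2^19 = 524288.
Minimum N = 19.

19 bits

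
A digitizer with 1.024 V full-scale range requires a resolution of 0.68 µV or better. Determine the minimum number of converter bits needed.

Number of steps required ≥ 1.024 V / 0.68 µV = 1505882.35.
Need 2^N ≥ 1505882.35; 2^20 = 1048576, 2^21 = 2097152.
Minimum N = 21.

21 bits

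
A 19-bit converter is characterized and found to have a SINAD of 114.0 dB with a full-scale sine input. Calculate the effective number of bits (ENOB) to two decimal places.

18.64 bits

ENOB = (SINAD − 1.76) / 6.02 = (114.0 − 1.76)/6.02 = 18.645.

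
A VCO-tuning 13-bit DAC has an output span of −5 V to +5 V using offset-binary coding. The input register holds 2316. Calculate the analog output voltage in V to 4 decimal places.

-2.1729 V

LSB = 10 V / 2^13 = 1.221 mV.
V_out = (−5) + 2316 × 0.0012207 V = -2.17285 V.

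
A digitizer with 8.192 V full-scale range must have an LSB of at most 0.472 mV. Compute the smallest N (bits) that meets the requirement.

15 bits

Number of steps required ≥ 8.192 V / 0.472 mV = 17355.93.
Need 2^N ≥ 17355.93; 2^14 = 16384, 2^15 = 32768.
Minimum N = 15.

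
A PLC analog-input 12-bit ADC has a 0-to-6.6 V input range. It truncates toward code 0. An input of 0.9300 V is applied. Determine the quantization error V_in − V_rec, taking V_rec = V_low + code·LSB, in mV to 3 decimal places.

0.264 mV

Step size: 6.6 V ÷ 2^12 = 1.611 mV.
(V_in − V_low)/LSB = (0.9300 − 0)/0.00161133 = 577.1636 → code 577 (floor).
V_rec = 0 + 577·0.00161133 = 0.92973633 V.
Difference: 0.000263672 V → 0.264 mV.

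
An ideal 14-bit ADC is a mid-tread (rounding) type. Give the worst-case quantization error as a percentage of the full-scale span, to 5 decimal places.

0.00305 %

Rounding → worst-case error = ½ LSB = V_FS/2^15, so 100/32768 = 0.00305176 % of full scale.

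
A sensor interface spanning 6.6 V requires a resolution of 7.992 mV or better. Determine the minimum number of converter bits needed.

Number of steps required ≥ 6.6 V / 7.992 mV = 825.83.
Need 2^N ≥ 825.83; 2^9 = 512, 2^10 = 1024.
Minimum N = 10.

10 bits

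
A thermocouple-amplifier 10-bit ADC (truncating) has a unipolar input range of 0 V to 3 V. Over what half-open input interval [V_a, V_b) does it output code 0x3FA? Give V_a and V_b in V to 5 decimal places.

LSB = 3/2^10 = 2.930 mV.
Code 0x3FA = 1018 decimal.
V_a = V_low + 1018·LSB = 2.98242 V; V_b = V_low + 1019·LSB = 2.98535 V.

[2.98242 V, 2.98535 V)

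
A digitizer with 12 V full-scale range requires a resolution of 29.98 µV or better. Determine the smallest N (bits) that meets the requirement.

19 bits

Number of steps required ≥ 12 V / 29.98 µV = 400266.84.
Need 2^N ≥ 400266.84; 2^18 = 262144, 2^19 = 524288.
Minimum N = 19.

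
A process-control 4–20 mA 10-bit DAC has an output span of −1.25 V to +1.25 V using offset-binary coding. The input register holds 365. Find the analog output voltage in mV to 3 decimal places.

-358.887 mV

LSB = 2.5 V / 2^10 = 2.441 mV.
V_out = (−1.25) + 365 × 0.00244141 V = -0.358887 V.
= -358.887 mV.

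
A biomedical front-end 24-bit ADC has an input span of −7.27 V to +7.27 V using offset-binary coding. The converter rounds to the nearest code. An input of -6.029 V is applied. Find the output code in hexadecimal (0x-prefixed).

code 0x15D98C (decimal 1431948)

Full-scale span = 14.54 V; LSB = 14.54/2^24 = 0.87 µV.
(-6.029 − (−7.27)) / 8.66652e-07 = 1431948.078 LSBs.
So the output code is 1431948.
In hexadecimal (0x-prefixed): 0x15D98C.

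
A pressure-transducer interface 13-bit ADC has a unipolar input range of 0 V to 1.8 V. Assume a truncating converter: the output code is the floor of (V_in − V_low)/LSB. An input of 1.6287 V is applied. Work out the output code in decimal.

code 7412

LSB = 1.8 V / 8192 = 219.73 µV.
Input sits at 7412.395 steps above V_low.
Floor → code 7412.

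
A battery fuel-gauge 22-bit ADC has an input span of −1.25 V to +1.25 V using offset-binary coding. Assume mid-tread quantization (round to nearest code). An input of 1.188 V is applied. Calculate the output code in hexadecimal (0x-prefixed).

code 0x3E69AD (decimal 4090285)

With 4194304 levels over 2.5 V, one step is 0.60 µV.
(1.188 − (−1.25)) / 5.96046e-07 = 4090285.261 LSBs.
Round → code 4090285.
In hexadecimal (0x-prefixed): 0x3E69AD.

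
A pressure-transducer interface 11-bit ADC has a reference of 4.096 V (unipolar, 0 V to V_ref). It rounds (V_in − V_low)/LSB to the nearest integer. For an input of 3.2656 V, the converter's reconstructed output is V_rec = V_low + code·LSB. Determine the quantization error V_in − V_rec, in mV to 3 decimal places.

One LSB is 4.096 V / 2048 = 2.000 mV.
(3.2656 − 0)/0.002 = 1632.8000; round gives code 1633.
Reconstructed: 3.266 V.
Error = 3.2656 − 3.266 = -0.0004 V = -0.400 mV.

-0.400 mV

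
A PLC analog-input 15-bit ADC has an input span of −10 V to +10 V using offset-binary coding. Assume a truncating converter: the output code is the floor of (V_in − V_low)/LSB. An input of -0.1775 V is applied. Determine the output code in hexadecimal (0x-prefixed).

code 0x3EDD (decimal 16093)

LSB = 20 V / 32768 = 0.610 mV.
Input sits at 16093.184 steps above V_low.
So the output code is 16093.
In hexadecimal (0x-prefixed): 0x3EDD.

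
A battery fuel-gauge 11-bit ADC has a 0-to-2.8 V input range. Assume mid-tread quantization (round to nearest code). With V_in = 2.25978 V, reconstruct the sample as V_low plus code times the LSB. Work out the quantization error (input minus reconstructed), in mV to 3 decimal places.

-0.181 mV

One LSB is 2.8 V / 2048 = 1.367 mV.
(V_in − V_low)/LSB = (2.25978 − 0)/0.00136719 = 1652.8677 → code 1653 (round).
Code 1653 maps back to 0 + 1653×0.00136719 V = 2.2599609 V.
Error = 2.25978 − 2.2599609 = -0.000180938 V = -0.181 mV.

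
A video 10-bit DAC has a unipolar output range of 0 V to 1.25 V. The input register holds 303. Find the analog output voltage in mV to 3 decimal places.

369.873 mV

LSB = 1.25 V / 2^10 = 1.221 mV.
V_out = 0 + 303 × 0.0012207 V = 0.369873 V.
= 369.873 mV.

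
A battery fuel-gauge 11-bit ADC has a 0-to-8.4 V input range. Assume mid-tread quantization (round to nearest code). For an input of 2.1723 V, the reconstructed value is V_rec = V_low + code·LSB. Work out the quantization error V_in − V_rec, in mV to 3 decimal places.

-1.528 mV

One LSB is 8.4 V / 2048 = 4.102 mV.
(V_in − V_low)/LSB = (2.1723 − 0)/0.00410156 = 529.6274 → code 530 (round).
Reconstructed: 2.1738281 V.
Error = 2.1723 − 2.1738281 = -0.00152812 V = -1.528 mV.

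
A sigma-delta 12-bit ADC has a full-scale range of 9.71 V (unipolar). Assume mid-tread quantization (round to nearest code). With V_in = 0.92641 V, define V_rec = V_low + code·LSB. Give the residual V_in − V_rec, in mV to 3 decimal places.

LSB = 9.71/2^12 = 2.371 mV.
Scaled input = 390.7905 LSBs, so code = 391.
Reconstructed: 0.92690674 V.
V_in − V_rec = -0.000496738 V = -0.497 mV.

-0.497 mV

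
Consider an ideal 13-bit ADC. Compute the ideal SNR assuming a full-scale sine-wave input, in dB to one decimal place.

80.0 dB

SNR ≈ 6.02·N + 1.76 dB = 6.02·13 + 1.76 = 80.02 dB.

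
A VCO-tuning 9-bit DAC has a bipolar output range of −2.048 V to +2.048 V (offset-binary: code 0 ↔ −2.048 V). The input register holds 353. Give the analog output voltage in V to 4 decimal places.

0.7760 V

LSB = 4.096 V / 2^9 = 8.000 mV.
V_out = (−2.048) + 353 × 0.008 V = 0.776 V.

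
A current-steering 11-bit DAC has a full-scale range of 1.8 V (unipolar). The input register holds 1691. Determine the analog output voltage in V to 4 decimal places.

LSB = 1.8 V / 2^11 = 0.879 mV.
V_out = 0 + 1691 × 0.000878906 V = 1.48623 V.

1.4862 V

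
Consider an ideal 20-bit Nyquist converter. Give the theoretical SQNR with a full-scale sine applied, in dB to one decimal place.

SNR ≈ 6.02·N + 1.76 dB = 6.02·20 + 1.76 = 122.16 dB.

122.2 dB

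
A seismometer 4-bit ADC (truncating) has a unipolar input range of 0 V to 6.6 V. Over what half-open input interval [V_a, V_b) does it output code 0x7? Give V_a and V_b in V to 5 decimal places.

LSB = 6.6/2^4 = 412.500 mV.
Code 0x7 = 7 decimal.
V_a = V_low + 7·LSB = 2.8875 V; V_b = V_low + 8·LSB = 3.3 V.

[2.88750 V, 3.30000 V)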